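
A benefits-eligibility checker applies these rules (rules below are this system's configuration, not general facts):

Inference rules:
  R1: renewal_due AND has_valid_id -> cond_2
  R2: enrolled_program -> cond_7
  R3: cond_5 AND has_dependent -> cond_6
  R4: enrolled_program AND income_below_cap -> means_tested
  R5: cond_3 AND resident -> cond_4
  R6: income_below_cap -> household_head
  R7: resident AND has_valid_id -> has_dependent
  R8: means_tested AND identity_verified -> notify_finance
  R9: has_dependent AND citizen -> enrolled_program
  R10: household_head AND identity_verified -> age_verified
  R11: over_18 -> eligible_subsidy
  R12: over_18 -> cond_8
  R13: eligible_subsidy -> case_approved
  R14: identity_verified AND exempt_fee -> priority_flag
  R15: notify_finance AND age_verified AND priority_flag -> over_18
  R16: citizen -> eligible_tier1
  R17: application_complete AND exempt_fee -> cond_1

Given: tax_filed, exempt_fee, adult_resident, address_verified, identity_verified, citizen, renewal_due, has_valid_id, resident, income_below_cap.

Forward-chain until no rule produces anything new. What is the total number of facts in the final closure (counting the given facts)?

Round 1: R1 [renewal_due AND has_valid_id -> cond_2]; R6 [income_below_cap -> household_head]; R7 [resident AND has_valid_id -> has_dependent]; R14 [identity_verified AND exempt_fee -> priority_flag]; R16 [citizen -> eligible_tier1]. New: cond_2, household_head, has_dependent, priority_flag, eligible_tier1.
Round 2: R9 [has_dependent AND citizen -> enrolled_program]; R10 [household_head AND identity_verified -> age_verified]. New: enrolled_program, age_verified.
Round 3: R2 [enrolled_program -> cond_7]; R4 [enrolled_program AND income_below_cap -> means_tested]. New: cond_7, means_tested.
Round 4: R8 [means_tested AND identity_verified -> notify_finance]. New: notify_finance.
Round 5: R15 [notify_finance AND age_verified AND priority_flag -> over_18]. New: over_18.
Round 6: R11 [over_18 -> eligible_subsidy]; R12 [over_18 -> cond_8]. New: eligible_subsidy, cond_8.
Round 7: R13 [eligible_subsidy -> case_approved]. New: case_approved.
Closure: {address_verified, adult_resident, age_verified, case_approved, citizen, cond_2, cond_7, cond_8, eligible_subsidy, eligible_tier1, enrolled_program, exempt_fee, has_dependent, has_valid_id, household_head, identity_verified, income_below_cap, means_tested, notify_finance, over_18, priority_flag, renewal_due, resident, tax_filed} — 24 facts.

24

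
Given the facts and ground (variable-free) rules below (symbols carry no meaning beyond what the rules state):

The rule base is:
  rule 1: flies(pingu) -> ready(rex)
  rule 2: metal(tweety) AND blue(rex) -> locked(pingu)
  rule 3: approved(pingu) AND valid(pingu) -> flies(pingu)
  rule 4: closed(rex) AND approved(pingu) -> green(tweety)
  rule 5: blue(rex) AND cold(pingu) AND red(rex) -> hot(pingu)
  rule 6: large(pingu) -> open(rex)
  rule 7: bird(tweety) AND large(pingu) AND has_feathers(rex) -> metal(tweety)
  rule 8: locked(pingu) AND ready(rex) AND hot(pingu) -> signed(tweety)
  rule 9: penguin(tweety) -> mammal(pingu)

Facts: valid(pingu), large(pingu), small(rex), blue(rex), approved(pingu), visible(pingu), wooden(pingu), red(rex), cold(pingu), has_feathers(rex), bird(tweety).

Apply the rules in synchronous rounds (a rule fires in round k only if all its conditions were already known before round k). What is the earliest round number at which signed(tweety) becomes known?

Round 1 fires rule 3, rule 5, rule 6, rule 7, giving flies(pingu), hot(pingu), open(rex), metal(tweety).
Round 2 fires rule 1, rule 2, giving ready(rex), locked(pingu).
Round 3 fires rule 8, giving signed(tweety).
signed(tweety) first appears in round 3.

3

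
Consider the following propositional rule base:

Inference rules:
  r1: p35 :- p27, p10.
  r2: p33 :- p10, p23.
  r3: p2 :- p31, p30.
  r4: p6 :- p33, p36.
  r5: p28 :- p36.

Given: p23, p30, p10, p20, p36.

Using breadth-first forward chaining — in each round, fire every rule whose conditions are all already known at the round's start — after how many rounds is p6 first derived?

Round 1 — r2, r5, derive p33, p28.
Round 2 — r4, derive p6.
p6 first appears in round 2.

2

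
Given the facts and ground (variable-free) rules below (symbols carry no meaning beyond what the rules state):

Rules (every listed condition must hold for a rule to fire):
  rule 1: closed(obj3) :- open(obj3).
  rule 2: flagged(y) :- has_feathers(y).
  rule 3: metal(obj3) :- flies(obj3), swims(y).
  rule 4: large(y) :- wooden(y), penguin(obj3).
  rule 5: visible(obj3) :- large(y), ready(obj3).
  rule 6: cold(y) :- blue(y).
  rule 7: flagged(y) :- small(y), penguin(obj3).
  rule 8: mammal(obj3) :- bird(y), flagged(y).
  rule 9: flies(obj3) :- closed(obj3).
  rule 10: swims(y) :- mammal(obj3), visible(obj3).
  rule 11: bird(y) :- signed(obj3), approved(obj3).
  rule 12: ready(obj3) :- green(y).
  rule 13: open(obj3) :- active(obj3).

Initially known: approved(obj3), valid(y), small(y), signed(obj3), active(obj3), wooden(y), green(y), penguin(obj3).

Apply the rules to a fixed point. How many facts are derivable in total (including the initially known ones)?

19

Round 1 fires rule 4, rule 7, rule 11, rule 12, rule 13, giving large(y), flagged(y), bird(y), ready(obj3), open(obj3).
Round 2 fires rule 1, rule 5, rule 8, giving closed(obj3), visible(obj3), mammal(obj3).
Round 3 fires rule 9, rule 10, giving flies(obj3), swims(y).
Round 4 fires rule 3, giving metal(obj3).
Closure: {active(obj3), approved(obj3), bird(y), closed(obj3), flagged(y), flies(obj3), green(y), large(y), mammal(obj3), metal(obj3), open(obj3), penguin(obj3), ready(obj3), signed(obj3), small(y), swims(y), valid(y), visible(obj3), wooden(y)} — 19 facts.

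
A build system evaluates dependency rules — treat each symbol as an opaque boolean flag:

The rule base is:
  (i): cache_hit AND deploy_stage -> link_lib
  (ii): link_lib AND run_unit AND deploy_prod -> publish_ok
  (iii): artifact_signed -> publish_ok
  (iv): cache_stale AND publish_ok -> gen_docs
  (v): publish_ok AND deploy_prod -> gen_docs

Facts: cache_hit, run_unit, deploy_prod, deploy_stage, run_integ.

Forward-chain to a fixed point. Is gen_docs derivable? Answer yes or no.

yes

[1] (i) [cache_hit AND deploy_stage -> link_lib]. ⇒ new: link_lib.
[2] (ii) [link_lib AND run_unit AND deploy_prod -> publish_ok]. ⇒ new: publish_ok.
[3] (v) [publish_ok AND deploy_prod -> gen_docs]. ⇒ new: gen_docs.
gen_docs appears in round 3, so it is derivable.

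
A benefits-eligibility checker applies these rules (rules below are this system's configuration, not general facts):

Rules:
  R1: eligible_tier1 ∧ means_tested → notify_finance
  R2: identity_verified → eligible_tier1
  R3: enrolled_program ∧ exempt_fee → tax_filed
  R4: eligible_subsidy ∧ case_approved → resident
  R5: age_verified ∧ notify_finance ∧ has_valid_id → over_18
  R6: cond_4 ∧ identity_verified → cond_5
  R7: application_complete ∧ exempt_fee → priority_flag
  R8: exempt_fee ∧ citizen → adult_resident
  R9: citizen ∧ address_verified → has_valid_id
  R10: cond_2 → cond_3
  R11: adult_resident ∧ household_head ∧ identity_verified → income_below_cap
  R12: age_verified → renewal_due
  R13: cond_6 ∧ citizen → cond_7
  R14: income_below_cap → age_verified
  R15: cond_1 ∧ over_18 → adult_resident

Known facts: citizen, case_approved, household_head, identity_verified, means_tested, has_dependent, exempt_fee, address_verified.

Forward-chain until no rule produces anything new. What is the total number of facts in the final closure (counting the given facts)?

Round 1 — R2, R8, R9, derive eligible_tier1, adult_resident, has_valid_id.
Round 2 — R1, R11, derive notify_finance, income_below_cap.
Round 3 — R14, derive age_verified.
Round 4 — R5, R12, derive over_18, renewal_due.
Closure: {address_verified, adult_resident, age_verified, case_approved, citizen, eligible_tier1, exempt_fee, has_dependent, has_valid_id, household_head, identity_verified, income_below_cap, means_tested, notify_finance, over_18, renewal_due} — 16 facts.

16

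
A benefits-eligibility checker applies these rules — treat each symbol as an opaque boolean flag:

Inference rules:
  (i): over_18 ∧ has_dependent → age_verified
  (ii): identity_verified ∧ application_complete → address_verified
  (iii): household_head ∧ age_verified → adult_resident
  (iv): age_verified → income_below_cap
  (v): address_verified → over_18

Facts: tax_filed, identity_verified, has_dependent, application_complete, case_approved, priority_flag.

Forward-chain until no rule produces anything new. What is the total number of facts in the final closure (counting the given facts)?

Round 1: (ii) [identity_verified ∧ application_complete → address_verified]. Adds address_verified.
Round 2: (v) [address_verified → over_18]. Adds over_18.
Round 3: (i) [over_18 ∧ has_dependent → age_verified]. Adds age_verified.
Round 4: (iv) [age_verified → income_below_cap]. Adds income_below_cap.
Closure: {address_verified, age_verified, application_complete, case_approved, has_dependent, identity_verified, income_below_cap, over_18, priority_flag, tax_filed} — 10 facts.

10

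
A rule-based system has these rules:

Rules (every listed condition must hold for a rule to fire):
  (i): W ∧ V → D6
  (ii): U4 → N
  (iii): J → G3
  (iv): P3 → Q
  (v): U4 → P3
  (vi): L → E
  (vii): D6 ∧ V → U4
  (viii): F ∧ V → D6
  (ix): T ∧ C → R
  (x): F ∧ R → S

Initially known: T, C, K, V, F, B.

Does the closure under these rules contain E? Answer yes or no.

Round 1 — (viii), (ix), derive D6, R.
Round 2 — (vii), (x), derive U4, S.
Round 3 — (ii), (v), derive N, P3.
Round 4 — (iv), derive Q.
Fixed point reached. E is concluded only by (vi); (vi) needs L (never derived).

no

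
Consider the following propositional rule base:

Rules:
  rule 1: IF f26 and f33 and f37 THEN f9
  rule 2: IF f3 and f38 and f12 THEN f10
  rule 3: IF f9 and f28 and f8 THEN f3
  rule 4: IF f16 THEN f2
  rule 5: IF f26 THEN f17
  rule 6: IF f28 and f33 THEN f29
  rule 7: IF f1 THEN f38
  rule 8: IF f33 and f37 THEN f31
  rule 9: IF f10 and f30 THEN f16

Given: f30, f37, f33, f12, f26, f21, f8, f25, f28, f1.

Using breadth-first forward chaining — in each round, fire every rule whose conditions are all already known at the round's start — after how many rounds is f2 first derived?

[1] rule 1 [IF f26 and f33 and f37 THEN f9]; rule 5 [IF f26 THEN f17]; rule 6 [IF f28 and f33 THEN f29]; rule 7 [IF f1 THEN f38]; rule 8 [IF f33 and f37 THEN f31]. ⇒ new: f9, f17, f29, f38, f31.
[2] rule 3 [IF f9 and f28 and f8 THEN f3]. ⇒ new: f3.
[3] rule 2 [IF f3 and f38 and f12 THEN f10]. ⇒ new: f10.
[4] rule 9 [IF f10 and f30 THEN f16]. ⇒ new: f16.
[5] rule 4 [IF f16 THEN f2]. ⇒ new: f2.
f2 first appears in round 5.

5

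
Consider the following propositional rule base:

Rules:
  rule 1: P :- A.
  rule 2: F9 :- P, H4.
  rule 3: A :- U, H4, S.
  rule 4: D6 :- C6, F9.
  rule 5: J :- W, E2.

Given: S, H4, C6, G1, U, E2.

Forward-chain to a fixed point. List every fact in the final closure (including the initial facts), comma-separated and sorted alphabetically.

A, C6, D6, E2, F9, G1, H4, P, S, U

Round 1: rule 3 [A :- U, H4, S.]. Adds A.
Round 2: rule 1 [P :- A.]. Adds P.
Round 3: rule 2 [F9 :- P, H4.]. Adds F9.
Round 4: rule 4 [D6 :- C6, F9.]. Adds D6.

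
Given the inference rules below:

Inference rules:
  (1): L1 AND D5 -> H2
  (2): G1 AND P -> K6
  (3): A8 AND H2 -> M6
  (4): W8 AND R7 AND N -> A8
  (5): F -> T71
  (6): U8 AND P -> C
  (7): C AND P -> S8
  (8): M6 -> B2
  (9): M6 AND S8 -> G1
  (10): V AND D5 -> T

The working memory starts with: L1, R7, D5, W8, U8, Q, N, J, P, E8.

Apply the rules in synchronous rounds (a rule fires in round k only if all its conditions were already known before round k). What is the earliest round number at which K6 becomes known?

4

Round 1 fires (1), (4), (6), giving H2, A8, C.
Round 2 fires (3), (7), giving M6, S8.
Round 3 fires (8), (9), giving B2, G1.
Round 4 fires (2), giving K6.
K6 first appears in round 4.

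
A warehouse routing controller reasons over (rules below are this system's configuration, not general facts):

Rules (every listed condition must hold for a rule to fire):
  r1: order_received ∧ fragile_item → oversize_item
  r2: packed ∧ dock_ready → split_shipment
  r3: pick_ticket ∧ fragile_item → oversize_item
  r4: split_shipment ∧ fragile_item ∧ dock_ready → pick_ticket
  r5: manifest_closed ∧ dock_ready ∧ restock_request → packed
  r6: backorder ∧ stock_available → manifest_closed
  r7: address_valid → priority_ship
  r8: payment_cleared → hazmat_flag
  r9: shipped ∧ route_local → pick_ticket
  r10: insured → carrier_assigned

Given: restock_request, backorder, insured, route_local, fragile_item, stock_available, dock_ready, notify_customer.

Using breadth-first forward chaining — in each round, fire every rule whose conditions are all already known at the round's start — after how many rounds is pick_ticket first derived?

4

Round 1 — r6, r10, derive manifest_closed, carrier_assigned.
Round 2 — r5, derive packed.
Round 3 — r2, derive split_shipment.
Round 4 — r4, derive pick_ticket.
pick_ticket first appears in round 4.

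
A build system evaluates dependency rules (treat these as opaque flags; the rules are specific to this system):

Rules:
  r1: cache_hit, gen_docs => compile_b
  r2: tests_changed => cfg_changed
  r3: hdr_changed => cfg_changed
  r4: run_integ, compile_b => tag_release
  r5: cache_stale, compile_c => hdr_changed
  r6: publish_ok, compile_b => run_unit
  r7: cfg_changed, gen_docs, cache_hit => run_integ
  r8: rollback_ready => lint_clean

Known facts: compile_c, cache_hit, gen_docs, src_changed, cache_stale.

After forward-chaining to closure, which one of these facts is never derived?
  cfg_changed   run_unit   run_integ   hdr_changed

run_unit

Round 1: r1 [cache_hit, gen_docs => compile_b]; r5 [cache_stale, compile_c => hdr_changed]. New: compile_b, hdr_changed.
Round 2: r3 [hdr_changed => cfg_changed]. New: cfg_changed.
Round 3: r7 [cfg_changed, gen_docs, cache_hit => run_integ]. New: run_integ.
Round 4: r4 [run_integ, compile_b => tag_release]. New: tag_release.
Derived: hdr_changed (round 1), cfg_changed (round 2), run_integ (round 3). run_unit never appears in any round.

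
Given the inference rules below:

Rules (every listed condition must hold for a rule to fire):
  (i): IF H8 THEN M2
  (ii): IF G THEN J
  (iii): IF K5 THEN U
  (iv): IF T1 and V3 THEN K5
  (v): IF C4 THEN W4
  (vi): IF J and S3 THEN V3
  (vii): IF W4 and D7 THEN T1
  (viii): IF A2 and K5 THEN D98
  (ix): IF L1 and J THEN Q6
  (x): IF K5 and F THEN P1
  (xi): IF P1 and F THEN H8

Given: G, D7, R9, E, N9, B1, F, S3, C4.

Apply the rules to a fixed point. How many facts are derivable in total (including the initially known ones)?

18

[1] (ii) [IF G THEN J]; (v) [IF C4 THEN W4]. ⇒ new: J, W4.
[2] (vi) [IF J and S3 THEN V3]; (vii) [IF W4 and D7 THEN T1]. ⇒ new: V3, T1.
[3] (iv) [IF T1 and V3 THEN K5]. ⇒ new: K5.
[4] (iii) [IF K5 THEN U]; (x) [IF K5 and F THEN P1]. ⇒ new: U, P1.
[5] (xi) [IF P1 and F THEN H8]. ⇒ new: H8.
[6] (i) [IF H8 THEN M2]. ⇒ new: M2.
Closure: {B1, C4, D7, E, F, G, H8, J, K5, M2, N9, P1, R9, S3, T1, U, V3, W4} — 18 facts.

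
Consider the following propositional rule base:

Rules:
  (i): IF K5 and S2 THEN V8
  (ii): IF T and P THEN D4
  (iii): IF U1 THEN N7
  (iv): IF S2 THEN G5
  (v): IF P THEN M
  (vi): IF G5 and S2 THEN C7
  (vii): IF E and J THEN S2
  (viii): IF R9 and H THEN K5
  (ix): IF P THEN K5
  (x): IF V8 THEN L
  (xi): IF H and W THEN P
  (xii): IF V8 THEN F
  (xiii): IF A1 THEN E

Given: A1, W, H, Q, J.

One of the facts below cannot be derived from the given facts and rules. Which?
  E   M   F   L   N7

Round 1 fires (xi), (xiii), giving P, E.
Round 2 fires (v), (vii), (ix), giving M, S2, K5.
Round 3 fires (i), (iv), giving V8, G5.
Round 4 fires (vi), (x), (xii), giving C7, L, F.
Derived: F (round 4), M (round 2), L (round 4), E (round 1). N7 never appears in any round.

N7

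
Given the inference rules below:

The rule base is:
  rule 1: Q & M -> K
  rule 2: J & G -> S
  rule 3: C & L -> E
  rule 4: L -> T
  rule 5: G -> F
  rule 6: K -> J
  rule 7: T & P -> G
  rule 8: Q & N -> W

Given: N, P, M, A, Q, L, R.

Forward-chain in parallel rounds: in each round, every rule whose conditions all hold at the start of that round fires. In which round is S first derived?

3

Round 1: rule 1 [Q & M -> K]; rule 4 [L -> T]; rule 8 [Q & N -> W]. Adds K, T, W.
Round 2: rule 6 [K -> J]; rule 7 [T & P -> G]. Adds J, G.
Round 3: rule 2 [J & G -> S]; rule 5 [G -> F]. Adds S, F.
S first appears in round 3.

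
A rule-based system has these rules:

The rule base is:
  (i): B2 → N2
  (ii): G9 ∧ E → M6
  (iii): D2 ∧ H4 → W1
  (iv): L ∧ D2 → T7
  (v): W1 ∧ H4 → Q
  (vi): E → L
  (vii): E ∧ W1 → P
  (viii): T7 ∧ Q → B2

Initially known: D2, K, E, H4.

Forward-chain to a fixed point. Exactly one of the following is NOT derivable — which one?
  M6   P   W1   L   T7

Round 1: (iii) [D2 ∧ H4 → W1]; (vi) [E → L]. New: W1, L.
Round 2: (iv) [L ∧ D2 → T7]; (v) [W1 ∧ H4 → Q]; (vii) [E ∧ W1 → P]. New: T7, Q, P.
Round 3: (viii) [T7 ∧ Q → B2]. New: B2.
Round 4: (i) [B2 → N2]. New: N2.
Derived: W1 (round 1), L (round 1), P (round 2), T7 (round 2). M6 never appears in any round.

M6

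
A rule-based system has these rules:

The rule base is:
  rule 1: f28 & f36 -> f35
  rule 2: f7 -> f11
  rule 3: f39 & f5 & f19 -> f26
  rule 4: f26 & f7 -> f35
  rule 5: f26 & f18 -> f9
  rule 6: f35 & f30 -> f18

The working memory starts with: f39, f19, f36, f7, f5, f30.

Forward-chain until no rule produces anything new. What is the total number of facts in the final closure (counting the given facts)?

11

[1] rule 2 [f7 -> f11]; rule 3 [f39 & f5 & f19 -> f26]. ⇒ new: f11, f26.
[2] rule 4 [f26 & f7 -> f35]. ⇒ new: f35.
[3] rule 6 [f35 & f30 -> f18]. ⇒ new: f18.
[4] rule 5 [f26 & f18 -> f9]. ⇒ new: f9.
Closure: {f11, f18, f19, f26, f30, f35, f36, f39, f5, f7, f9} — 11 facts.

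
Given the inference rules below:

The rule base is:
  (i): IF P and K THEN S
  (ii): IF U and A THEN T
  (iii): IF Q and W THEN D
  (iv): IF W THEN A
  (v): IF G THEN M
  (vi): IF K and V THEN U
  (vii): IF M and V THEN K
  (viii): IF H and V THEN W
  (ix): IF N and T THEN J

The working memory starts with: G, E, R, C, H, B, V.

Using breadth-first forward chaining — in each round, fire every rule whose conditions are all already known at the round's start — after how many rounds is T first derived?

Round 1 — (v), (viii), derive M, W.
Round 2 — (iv), (vii), derive A, K.
Round 3 — (vi), derive U.
Round 4 — (ii), derive T.
T first appears in round 4.

4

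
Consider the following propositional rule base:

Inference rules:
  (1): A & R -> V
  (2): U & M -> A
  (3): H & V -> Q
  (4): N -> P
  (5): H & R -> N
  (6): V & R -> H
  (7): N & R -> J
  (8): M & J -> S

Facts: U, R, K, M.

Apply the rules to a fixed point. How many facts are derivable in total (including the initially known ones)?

12

Round 1: (2) [U & M -> A]. New: A.
Round 2: (1) [A & R -> V]. New: V.
Round 3: (6) [V & R -> H]. New: H.
Round 4: (3) [H & V -> Q]; (5) [H & R -> N]. New: Q, N.
Round 5: (4) [N -> P]; (7) [N & R -> J]. New: P, J.
Round 6: (8) [M & J -> S]. New: S.
Closure: {A, H, J, K, M, N, P, Q, R, S, U, V} — 12 facts.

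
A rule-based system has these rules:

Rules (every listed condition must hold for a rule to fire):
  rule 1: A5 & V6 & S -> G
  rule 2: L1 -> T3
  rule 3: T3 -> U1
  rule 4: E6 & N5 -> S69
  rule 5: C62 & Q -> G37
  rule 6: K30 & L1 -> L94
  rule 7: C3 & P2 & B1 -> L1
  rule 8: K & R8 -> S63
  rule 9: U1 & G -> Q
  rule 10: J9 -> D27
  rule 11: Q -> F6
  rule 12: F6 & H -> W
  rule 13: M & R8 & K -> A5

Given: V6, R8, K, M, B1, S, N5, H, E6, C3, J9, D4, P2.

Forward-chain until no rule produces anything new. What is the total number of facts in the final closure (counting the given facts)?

Round 1 fires rule 4, rule 7, rule 8, rule 10, rule 13, giving S69, L1, S63, D27, A5.
Round 2 fires rule 1, rule 2, giving G, T3.
Round 3 fires rule 3, giving U1.
Round 4 fires rule 9, giving Q.
Round 5 fires rule 11, giving F6.
Round 6 fires rule 12, giving W.
Closure: {A5, B1, C3, D27, D4, E6, F6, G, H, J9, K, L1, M, N5, P2, Q, R8, S, S63, S69, T3, U1, V6, W} — 24 facts.

24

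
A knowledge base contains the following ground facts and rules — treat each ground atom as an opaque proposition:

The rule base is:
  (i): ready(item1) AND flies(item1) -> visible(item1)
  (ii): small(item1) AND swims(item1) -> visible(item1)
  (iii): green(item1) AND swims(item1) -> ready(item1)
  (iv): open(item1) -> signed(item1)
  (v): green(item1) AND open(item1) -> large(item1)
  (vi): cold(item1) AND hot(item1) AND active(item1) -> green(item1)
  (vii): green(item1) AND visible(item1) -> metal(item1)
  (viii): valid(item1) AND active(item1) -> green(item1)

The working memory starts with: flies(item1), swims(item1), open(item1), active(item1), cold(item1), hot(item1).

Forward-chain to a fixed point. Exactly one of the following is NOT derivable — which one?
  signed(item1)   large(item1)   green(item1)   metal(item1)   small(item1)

small(item1)

Round 1 — (iv), (vi), derive signed(item1), green(item1).
Round 2 — (iii), (v), derive ready(item1), large(item1).
Round 3 — (i), derive visible(item1).
Round 4 — (vii), derive metal(item1).
Derived: green(item1) (round 1), large(item1) (round 2), signed(item1) (round 1), metal(item1) (round 4). small(item1) never appears in any round.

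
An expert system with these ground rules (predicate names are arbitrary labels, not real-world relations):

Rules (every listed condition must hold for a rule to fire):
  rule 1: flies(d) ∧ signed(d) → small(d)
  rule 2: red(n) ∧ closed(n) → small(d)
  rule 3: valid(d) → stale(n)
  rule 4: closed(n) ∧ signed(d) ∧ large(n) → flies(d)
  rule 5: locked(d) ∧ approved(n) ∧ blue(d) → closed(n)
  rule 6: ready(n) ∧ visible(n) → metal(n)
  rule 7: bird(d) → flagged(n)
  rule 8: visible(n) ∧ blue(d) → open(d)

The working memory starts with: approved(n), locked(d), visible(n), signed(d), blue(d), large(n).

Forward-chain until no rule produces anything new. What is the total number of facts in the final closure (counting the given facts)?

10

Round 1: rule 5 [locked(d) ∧ approved(n) ∧ blue(d) → closed(n)]; rule 8 [visible(n) ∧ blue(d) → open(d)]. New: closed(n), open(d).
Round 2: rule 4 [closed(n) ∧ signed(d) ∧ large(n) → flies(d)]. New: flies(d).
Round 3: rule 1 [flies(d) ∧ signed(d) → small(d)]. New: small(d).
Closure: {approved(n), blue(d), closed(n), flies(d), large(n), locked(d), open(d), signed(d), small(d), visible(n)} — 10 facts.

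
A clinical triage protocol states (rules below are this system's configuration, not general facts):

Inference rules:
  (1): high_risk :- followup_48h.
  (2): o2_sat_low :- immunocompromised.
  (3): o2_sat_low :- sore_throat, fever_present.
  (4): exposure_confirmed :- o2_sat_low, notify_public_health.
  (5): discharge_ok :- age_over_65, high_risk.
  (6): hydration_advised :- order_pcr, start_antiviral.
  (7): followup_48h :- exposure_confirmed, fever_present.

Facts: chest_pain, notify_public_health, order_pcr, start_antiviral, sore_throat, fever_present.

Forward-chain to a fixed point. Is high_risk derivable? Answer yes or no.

yes

Round 1 — (3), (6), derive o2_sat_low, hydration_advised.
Round 2 — (4), derive exposure_confirmed.
Round 3 — (7), derive followup_48h.
Round 4 — (1), derive high_risk.
high_risk appears in round 4, so it is derivable.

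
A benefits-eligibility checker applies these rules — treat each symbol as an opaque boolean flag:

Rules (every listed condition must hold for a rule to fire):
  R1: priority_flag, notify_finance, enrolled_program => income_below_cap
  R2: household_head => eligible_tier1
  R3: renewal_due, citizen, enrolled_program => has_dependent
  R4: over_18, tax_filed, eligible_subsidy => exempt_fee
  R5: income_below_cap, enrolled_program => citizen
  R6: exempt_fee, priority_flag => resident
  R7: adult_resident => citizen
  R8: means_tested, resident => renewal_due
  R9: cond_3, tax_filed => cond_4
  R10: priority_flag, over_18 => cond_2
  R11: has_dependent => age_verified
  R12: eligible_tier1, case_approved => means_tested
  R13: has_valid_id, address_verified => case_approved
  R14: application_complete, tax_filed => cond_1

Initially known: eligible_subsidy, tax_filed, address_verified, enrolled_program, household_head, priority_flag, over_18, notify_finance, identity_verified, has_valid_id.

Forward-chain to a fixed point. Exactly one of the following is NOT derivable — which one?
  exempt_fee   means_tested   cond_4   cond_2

cond_4

[1] R1 [priority_flag, notify_finance, enrolled_program => income_below_cap]; R2 [household_head => eligible_tier1]; R4 [over_18, tax_filed, eligible_subsidy => exempt_fee]; R10 [priority_flag, over_18 => cond_2]; R13 [has_valid_id, address_verified => case_approved]. ⇒ new: income_below_cap, eligible_tier1, exempt_fee, cond_2, case_approved.
[2] R5 [income_below_cap, enrolled_program => citizen]; R6 [exempt_fee, priority_flag => resident]; R12 [eligible_tier1, case_approved => means_tested]. ⇒ new: citizen, resident, means_tested.
[3] R8 [means_tested, resident => renewal_due]. ⇒ new: renewal_due.
[4] R3 [renewal_due, citizen, enrolled_program => has_dependent]. ⇒ new: has_dependent.
[5] R11 [has_dependent => age_verified]. ⇒ new: age_verified.
Derived: exempt_fee (round 1), cond_2 (round 1), means_tested (round 2). cond_4 never appears in any round.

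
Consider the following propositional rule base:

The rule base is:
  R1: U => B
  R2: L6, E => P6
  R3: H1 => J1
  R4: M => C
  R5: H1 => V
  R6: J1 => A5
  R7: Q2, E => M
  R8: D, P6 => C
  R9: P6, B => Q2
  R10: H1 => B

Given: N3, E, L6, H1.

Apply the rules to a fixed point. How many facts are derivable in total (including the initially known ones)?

12

[1] R2 [L6, E => P6]; R3 [H1 => J1]; R5 [H1 => V]; R10 [H1 => B]. ⇒ new: P6, J1, V, B.
[2] R6 [J1 => A5]; R9 [P6, B => Q2]. ⇒ new: A5, Q2.
[3] R7 [Q2, E => M]. ⇒ new: M.
[4] R4 [M => C]. ⇒ new: C.
Closure: {A5, B, C, E, H1, J1, L6, M, N3, P6, Q2, V} — 12 facts.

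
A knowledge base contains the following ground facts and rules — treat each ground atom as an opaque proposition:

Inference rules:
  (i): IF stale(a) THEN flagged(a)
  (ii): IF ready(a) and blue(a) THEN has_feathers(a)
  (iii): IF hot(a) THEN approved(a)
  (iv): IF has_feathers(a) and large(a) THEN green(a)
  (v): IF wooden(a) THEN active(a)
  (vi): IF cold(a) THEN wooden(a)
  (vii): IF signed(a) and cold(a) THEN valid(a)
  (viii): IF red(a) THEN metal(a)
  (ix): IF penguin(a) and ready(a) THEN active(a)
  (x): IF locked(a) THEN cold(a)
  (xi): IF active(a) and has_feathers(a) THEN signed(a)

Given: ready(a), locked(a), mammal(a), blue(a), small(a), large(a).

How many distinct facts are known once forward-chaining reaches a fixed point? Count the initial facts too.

13

[1] (ii) [IF ready(a) and blue(a) THEN has_feathers(a)]; (x) [IF locked(a) THEN cold(a)]. ⇒ new: has_feathers(a), cold(a).
[2] (iv) [IF has_feathers(a) and large(a) THEN green(a)]; (vi) [IF cold(a) THEN wooden(a)]. ⇒ new: green(a), wooden(a).
[3] (v) [IF wooden(a) THEN active(a)]. ⇒ new: active(a).
[4] (xi) [IF active(a) and has_feathers(a) THEN signed(a)]. ⇒ new: signed(a).
[5] (vii) [IF signed(a) and cold(a) THEN valid(a)]. ⇒ new: valid(a).
Closure: {active(a), blue(a), cold(a), green(a), has_feathers(a), large(a), locked(a), mammal(a), ready(a), signed(a), small(a), valid(a), wooden(a)} — 13 facts.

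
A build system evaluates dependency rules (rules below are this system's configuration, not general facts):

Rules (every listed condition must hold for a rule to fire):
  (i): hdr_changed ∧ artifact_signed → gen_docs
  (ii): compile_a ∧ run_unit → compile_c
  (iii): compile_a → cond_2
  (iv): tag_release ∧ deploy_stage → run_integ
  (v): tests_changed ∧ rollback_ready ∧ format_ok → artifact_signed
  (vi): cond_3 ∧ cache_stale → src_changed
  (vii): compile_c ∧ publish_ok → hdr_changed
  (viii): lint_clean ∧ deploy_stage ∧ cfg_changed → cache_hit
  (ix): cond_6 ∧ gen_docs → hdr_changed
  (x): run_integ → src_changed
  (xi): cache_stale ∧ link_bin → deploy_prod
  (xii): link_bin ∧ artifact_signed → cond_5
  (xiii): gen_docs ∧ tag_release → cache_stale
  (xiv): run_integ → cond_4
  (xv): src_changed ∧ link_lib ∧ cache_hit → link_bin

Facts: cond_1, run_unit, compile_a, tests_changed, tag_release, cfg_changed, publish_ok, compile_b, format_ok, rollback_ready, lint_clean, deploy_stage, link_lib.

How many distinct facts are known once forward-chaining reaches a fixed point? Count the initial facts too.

26

Round 1 — (ii), (iii), (iv), (v), (viii), derive compile_c, cond_2, run_integ, artifact_signed, cache_hit.
Round 2 — (vii), (x), (xiv), derive hdr_changed, src_changed, cond_4.
Round 3 — (i), (xv), derive gen_docs, link_bin.
Round 4 — (xii), (xiii), derive cond_5, cache_stale.
Round 5 — (xi), derive deploy_prod.
Closure: {artifact_signed, cache_hit, cache_stale, cfg_changed, compile_a, compile_b, compile_c, cond_1, cond_2, cond_4, cond_5, deploy_prod, deploy_stage, format_ok, gen_docs, hdr_changed, link_bin, link_lib, lint_clean, publish_ok, rollback_ready, run_integ, run_unit, src_changed, tag_release, tests_changed} — 26 facts.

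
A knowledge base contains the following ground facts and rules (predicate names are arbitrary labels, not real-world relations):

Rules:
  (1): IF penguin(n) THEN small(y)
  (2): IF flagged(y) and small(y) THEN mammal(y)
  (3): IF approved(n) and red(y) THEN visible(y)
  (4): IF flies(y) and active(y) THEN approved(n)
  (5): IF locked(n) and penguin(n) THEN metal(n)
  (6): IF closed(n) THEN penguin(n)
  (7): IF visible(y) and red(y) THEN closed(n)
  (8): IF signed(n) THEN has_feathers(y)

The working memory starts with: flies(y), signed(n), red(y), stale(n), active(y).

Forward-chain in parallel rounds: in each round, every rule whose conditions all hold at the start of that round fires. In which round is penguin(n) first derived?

Round 1 — (4), (8), derive approved(n), has_feathers(y).
Round 2 — (3), derive visible(y).
Round 3 — (7), derive closed(n).
Round 4 — (6), derive penguin(n).
penguin(n) first appears in round 4.

4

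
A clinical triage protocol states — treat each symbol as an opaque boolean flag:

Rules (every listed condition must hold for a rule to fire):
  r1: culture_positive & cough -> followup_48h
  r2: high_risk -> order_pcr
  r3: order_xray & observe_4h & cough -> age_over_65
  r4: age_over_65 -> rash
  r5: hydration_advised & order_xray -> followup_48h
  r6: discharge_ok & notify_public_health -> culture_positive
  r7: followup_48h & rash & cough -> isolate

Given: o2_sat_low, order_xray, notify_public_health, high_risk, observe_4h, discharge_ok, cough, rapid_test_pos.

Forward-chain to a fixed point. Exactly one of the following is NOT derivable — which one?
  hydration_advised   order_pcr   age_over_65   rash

Round 1: r2 [high_risk -> order_pcr]; r3 [order_xray & observe_4h & cough -> age_over_65]; r6 [discharge_ok & notify_public_health -> culture_positive]. New: order_pcr, age_over_65, culture_positive.
Round 2: r1 [culture_positive & cough -> followup_48h]; r4 [age_over_65 -> rash]. New: followup_48h, rash.
Round 3: r7 [followup_48h & rash & cough -> isolate]. New: isolate.
Derived: order_pcr (round 1), age_over_65 (round 1), rash (round 2). hydration_advised never appears in any round.

hydration_advised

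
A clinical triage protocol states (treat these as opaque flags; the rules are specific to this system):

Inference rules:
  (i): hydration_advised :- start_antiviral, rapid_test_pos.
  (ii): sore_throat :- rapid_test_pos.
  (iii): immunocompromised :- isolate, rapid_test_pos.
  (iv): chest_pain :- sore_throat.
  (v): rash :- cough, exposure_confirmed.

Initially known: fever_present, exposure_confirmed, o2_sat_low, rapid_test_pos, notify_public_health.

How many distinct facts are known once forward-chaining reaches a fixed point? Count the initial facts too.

Round 1: (ii) [sore_throat :- rapid_test_pos.]. Adds sore_throat.
Round 2: (iv) [chest_pain :- sore_throat.]. Adds chest_pain.
Closure: {chest_pain, exposure_confirmed, fever_present, notify_public_health, o2_sat_low, rapid_test_pos, sore_throat} — 7 facts.

7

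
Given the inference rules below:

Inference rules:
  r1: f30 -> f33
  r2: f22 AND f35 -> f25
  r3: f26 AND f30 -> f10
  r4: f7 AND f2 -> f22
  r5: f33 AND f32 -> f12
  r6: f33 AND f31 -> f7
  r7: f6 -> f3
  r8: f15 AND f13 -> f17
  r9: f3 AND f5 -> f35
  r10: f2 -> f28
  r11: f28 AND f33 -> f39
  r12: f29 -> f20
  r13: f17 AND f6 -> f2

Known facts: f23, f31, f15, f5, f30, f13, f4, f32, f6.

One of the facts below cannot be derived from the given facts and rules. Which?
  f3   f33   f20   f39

Round 1 fires r1, r7, r8, giving f33, f3, f17.
Round 2 fires r5, r6, r9, r13, giving f12, f7, f35, f2.
Round 3 fires r4, r10, giving f22, f28.
Round 4 fires r2, r11, giving f25, f39.
Derived: f39 (round 4), f3 (round 1), f33 (round 1). f20 never appears in any round.

f20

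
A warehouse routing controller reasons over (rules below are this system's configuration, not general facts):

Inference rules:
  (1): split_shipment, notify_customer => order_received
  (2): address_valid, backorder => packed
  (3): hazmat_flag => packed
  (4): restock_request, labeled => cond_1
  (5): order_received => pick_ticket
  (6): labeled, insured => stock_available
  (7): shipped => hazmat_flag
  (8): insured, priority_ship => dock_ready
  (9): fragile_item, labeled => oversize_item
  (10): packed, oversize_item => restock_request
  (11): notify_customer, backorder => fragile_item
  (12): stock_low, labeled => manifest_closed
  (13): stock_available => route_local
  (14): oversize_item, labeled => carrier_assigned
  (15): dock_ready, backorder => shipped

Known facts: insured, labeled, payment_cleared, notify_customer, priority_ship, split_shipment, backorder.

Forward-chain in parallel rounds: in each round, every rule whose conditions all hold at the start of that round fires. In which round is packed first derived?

Round 1: (1) [split_shipment, notify_customer => order_received]; (6) [labeled, insured => stock_available]; (8) [insured, priority_ship => dock_ready]; (11) [notify_customer, backorder => fragile_item]. New: order_received, stock_available, dock_ready, fragile_item.
Round 2: (5) [order_received => pick_ticket]; (9) [fragile_item, labeled => oversize_item]; (13) [stock_available => route_local]; (15) [dock_ready, backorder => shipped]. New: pick_ticket, oversize_item, route_local, shipped.
Round 3: (7) [shipped => hazmat_flag]; (14) [oversize_item, labeled => carrier_assigned]. New: hazmat_flag, carrier_assigned.
Round 4: (3) [hazmat_flag => packed]. New: packed.
packed first appears in round 4.

4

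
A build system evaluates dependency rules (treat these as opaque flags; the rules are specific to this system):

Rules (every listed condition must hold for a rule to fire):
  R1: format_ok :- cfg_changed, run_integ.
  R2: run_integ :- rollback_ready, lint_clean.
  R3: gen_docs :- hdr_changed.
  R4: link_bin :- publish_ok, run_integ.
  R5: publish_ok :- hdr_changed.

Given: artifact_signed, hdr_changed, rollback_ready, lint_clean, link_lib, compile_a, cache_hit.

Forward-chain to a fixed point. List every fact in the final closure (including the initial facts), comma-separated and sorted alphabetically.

artifact_signed, cache_hit, compile_a, gen_docs, hdr_changed, link_bin, link_lib, lint_clean, publish_ok, rollback_ready, run_integ

Round 1: R2 [run_integ :- rollback_ready, lint_clean.]; R3 [gen_docs :- hdr_changed.]; R5 [publish_ok :- hdr_changed.]. New: run_integ, gen_docs, publish_ok.
Round 2: R4 [link_bin :- publish_ok, run_integ.]. New: link_bin.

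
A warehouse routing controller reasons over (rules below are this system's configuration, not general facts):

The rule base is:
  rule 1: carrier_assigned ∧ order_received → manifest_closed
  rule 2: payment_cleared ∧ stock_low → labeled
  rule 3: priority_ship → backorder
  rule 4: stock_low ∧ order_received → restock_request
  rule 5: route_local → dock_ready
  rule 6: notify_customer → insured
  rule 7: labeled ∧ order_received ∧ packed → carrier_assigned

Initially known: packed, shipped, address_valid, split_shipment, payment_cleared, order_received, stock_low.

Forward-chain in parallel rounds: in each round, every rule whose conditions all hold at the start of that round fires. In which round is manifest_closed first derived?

Round 1: rule 2 [payment_cleared ∧ stock_low → labeled]; rule 4 [stock_low ∧ order_received → restock_request]. Adds labeled, restock_request.
Round 2: rule 7 [labeled ∧ order_received ∧ packed → carrier_assigned]. Adds carrier_assigned.
Round 3: rule 1 [carrier_assigned ∧ order_received → manifest_closed]. Adds manifest_closed.
manifest_closed first appears in round 3.

3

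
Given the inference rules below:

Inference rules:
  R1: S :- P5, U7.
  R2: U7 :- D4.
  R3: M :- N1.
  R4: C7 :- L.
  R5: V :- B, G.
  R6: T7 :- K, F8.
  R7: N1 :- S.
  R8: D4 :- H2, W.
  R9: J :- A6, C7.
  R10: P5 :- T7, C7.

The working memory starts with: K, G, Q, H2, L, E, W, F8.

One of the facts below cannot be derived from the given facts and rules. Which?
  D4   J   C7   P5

J

[1] R4 [C7 :- L.]; R6 [T7 :- K, F8.]; R8 [D4 :- H2, W.]. ⇒ new: C7, T7, D4.
[2] R2 [U7 :- D4.]; R10 [P5 :- T7, C7.]. ⇒ new: U7, P5.
[3] R1 [S :- P5, U7.]. ⇒ new: S.
[4] R7 [N1 :- S.]. ⇒ new: N1.
[5] R3 [M :- N1.]. ⇒ new: M.
Derived: D4 (round 1), C7 (round 1), P5 (round 2). J never appears in any round.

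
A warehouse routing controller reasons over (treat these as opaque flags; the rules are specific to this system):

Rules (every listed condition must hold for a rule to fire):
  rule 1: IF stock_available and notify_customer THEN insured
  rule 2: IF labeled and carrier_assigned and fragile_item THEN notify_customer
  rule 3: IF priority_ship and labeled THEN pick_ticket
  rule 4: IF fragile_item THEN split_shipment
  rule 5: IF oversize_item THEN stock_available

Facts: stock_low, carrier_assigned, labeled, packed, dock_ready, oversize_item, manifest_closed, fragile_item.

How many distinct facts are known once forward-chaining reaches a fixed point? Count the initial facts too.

Round 1 fires rule 2, rule 4, rule 5, giving notify_customer, split_shipment, stock_available.
Round 2 fires rule 1, giving insured.
Closure: {carrier_assigned, dock_ready, fragile_item, insured, labeled, manifest_closed, notify_customer, oversize_item, packed, split_shipment, stock_available, stock_low} — 12 facts.

12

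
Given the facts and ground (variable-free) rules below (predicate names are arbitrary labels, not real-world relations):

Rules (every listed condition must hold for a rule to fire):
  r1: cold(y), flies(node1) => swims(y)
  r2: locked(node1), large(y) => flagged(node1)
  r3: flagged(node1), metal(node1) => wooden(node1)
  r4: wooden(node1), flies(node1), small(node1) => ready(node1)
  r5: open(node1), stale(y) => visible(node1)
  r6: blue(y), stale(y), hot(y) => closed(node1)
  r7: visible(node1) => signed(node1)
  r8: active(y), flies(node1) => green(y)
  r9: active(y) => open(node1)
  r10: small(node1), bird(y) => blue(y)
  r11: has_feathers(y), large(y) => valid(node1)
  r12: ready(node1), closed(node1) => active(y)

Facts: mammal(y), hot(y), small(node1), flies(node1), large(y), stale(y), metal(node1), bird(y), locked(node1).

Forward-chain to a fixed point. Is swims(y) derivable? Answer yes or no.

no

[1] r2 [locked(node1), large(y) => flagged(node1)]; r10 [small(node1), bird(y) => blue(y)]. ⇒ new: flagged(node1), blue(y).
[2] r3 [flagged(node1), metal(node1) => wooden(node1)]; r6 [blue(y), stale(y), hot(y) => closed(node1)]. ⇒ new: wooden(node1), closed(node1).
[3] r4 [wooden(node1), flies(node1), small(node1) => ready(node1)]. ⇒ new: ready(node1).
[4] r12 [ready(node1), closed(node1) => active(y)]. ⇒ new: active(y).
[5] r8 [active(y), flies(node1) => green(y)]; r9 [active(y) => open(node1)]. ⇒ new: green(y), open(node1).
[6] r5 [open(node1), stale(y) => visible(node1)]. ⇒ new: visible(node1).
[7] r7 [visible(node1) => signed(node1)]. ⇒ new: signed(node1).
Fixed point reached. swims(y) is concluded only by r1; r1 needs cold(y) (never derived).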